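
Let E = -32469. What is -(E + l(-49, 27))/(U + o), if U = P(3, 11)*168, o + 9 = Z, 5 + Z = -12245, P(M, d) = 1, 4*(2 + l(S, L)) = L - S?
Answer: -32452/12091 ≈ -2.6840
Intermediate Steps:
l(S, L) = -2 - S/4 + L/4 (l(S, L) = -2 + (L - S)/4 = -2 + (-S/4 + L/4) = -2 - S/4 + L/4)
Z = -12250 (Z = -5 - 12245 = -12250)
o = -12259 (o = -9 - 12250 = -12259)
U = 168 (U = 1*168 = 168)
-(E + l(-49, 27))/(U + o) = -(-32469 + (-2 - 1/4*(-49) + (1/4)*27))/(168 - 12259) = -(-32469 + (-2 + 49/4 + 27/4))/(-12091) = -(-32469 + 17)*(-1)/12091 = -(-32452)*(-1)/12091 = -1*32452/12091 = -32452/12091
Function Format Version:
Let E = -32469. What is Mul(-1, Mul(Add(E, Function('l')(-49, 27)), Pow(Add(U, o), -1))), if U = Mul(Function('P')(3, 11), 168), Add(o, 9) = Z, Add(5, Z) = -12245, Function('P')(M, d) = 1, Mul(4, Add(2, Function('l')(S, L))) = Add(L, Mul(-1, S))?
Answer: Rational(-32452, 12091) ≈ -2.6840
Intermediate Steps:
Function('l')(S, L) = Add(-2, Mul(Rational(-1, 4), S), Mul(Rational(1, 4), L)) (Function('l')(S, L) = Add(-2, Mul(Rational(1, 4), Add(L, Mul(-1, S)))) = Add(-2, Add(Mul(Rational(-1, 4), S), Mul(Rational(1, 4), L))) = Add(-2, Mul(Rational(-1, 4), S), Mul(Rational(1, 4), L)))
Z = -12250 (Z = Add(-5, -12245) = -12250)
o = -12259 (o = Add(-9, -12250) = -12259)
U = 168 (U = Mul(1, 168) = 168)
Mul(-1, Mul(Add(E, Function('l')(-49, 27)), Pow(Add(U, o), -1))) = Mul(-1, Mul(Add(-32469, Add(-2, Mul(Rational(-1, 4), -49), Mul(Rational(1, 4), 27))), Pow(Add(168, -12259), -1))) = Mul(-1, Mul(Add(-32469, Add(-2, Rational(49, 4), Rational(27, 4))), Pow(-12091, -1))) = Mul(-1, Mul(Add(-32469, 17), Rational(-1, 12091))) = Mul(-1, Mul(-32452, Rational(-1, 12091))) = Mul(-1, Rational(32452, 12091)) = Rational(-32452, 12091)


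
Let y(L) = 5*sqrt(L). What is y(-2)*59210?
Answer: 296050*I*sqrt(2) ≈ 4.1868e+5*I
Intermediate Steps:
y(-2)*59210 = (5*sqrt(-2))*59210 = (5*(I*sqrt(2)))*59210 = (5*I*sqrt(2))*59210 = 296050*I*sqrt(2)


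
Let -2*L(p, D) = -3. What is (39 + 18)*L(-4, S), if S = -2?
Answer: 171/2 ≈ 85.500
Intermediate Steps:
L(p, D) = 3/2 (L(p, D) = -½*(-3) = 3/2)
(39 + 18)*L(-4, S) = (39 + 18)*(3/2) = 57*(3/2) = 171/2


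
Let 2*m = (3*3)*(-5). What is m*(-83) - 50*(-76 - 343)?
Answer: 45635/2 ≈ 22818.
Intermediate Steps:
m = -45/2 (m = ((3*3)*(-5))/2 = (9*(-5))/2 = (½)*(-45) = -45/2 ≈ -22.500)
m*(-83) - 50*(-76 - 343) = -45/2*(-83) - 50*(-76 - 343) = 3735/2 - 50*(-419) = 3735/2 - 1*(-20950) = 3735/2 + 20950 = 45635/2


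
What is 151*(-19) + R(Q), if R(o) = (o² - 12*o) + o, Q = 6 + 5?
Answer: -2869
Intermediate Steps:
Q = 11
R(o) = o² - 11*o
151*(-19) + R(Q) = 151*(-19) + 11*(-11 + 11) = -2869 + 11*0 = -2869 + 0 = -2869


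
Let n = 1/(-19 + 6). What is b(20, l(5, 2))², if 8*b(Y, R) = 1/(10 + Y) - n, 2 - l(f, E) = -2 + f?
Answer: 1849/9734400 ≈ 0.00018994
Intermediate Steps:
l(f, E) = 4 - f (l(f, E) = 2 - (-2 + f) = 2 + (2 - f) = 4 - f)
n = -1/13 (n = 1/(-13) = -1/13 ≈ -0.076923)
b(Y, R) = 1/104 + 1/(8*(10 + Y)) (b(Y, R) = (1/(10 + Y) - 1*(-1/13))/8 = (1/(10 + Y) + 1/13)/8 = (1/13 + 1/(10 + Y))/8 = 1/104 + 1/(8*(10 + Y)))
b(20, l(5, 2))² = ((23 + 20)/(104*(10 + 20)))² = ((1/104)*43/30)² = ((1/104)*(1/30)*43)² = (43/3120)² = 1849/9734400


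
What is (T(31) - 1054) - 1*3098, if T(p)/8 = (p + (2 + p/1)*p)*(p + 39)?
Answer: 586088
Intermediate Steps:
T(p) = 8*(39 + p)*(p + p*(2 + p)) (T(p) = 8*((p + (2 + p/1)*p)*(p + 39)) = 8*((p + (2 + p*1)*p)*(39 + p)) = 8*((p + (2 + p)*p)*(39 + p)) = 8*((p + p*(2 + p))*(39 + p)) = 8*((39 + p)*(p + p*(2 + p))) = 8*(39 + p)*(p + p*(2 + p)))
(T(31) - 1054) - 1*3098 = (8*31*(117 + 31² + 42*31) - 1054) - 1*3098 = (8*31*(117 + 961 + 1302) - 1054) - 3098 = (8*31*2380 - 1054) - 3098 = (590240 - 1054) - 3098 = 589186 - 3098 = 586088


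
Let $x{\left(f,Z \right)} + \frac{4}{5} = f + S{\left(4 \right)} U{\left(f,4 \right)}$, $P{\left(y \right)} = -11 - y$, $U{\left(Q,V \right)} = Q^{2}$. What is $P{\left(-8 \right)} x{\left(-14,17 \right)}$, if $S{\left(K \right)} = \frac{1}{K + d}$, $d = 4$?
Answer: $- \frac{291}{10} \approx -29.1$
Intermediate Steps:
$S{\left(K \right)} = \frac{1}{4 + K}$ ($S{\left(K \right)} = \frac{1}{K + 4} = \frac{1}{4 + K}$)
$x{\left(f,Z \right)} = - \frac{4}{5} + f + \frac{f^{2}}{8}$ ($x{\left(f,Z \right)} = - \frac{4}{5} + \left(f + \frac{f^{2}}{4 + 4}\right) = - \frac{4}{5} + \left(f + \frac{f^{2}}{8}\right) = - \frac{4}{5} + f + \frac{f^{2}}{8}$)
$P{\left(-8 \right)} x{\left(-14,17 \right)} = \left(-11 - -8\right) \left(- \frac{4}{5} - 14 + \frac{\left(-14\right)^{2}}{8}\right) = \left(-11 + 8\right) \left(- \frac{4}{5} - 14 + \frac{1}{8} \cdot 196\right) = - 3 \left(- \frac{4}{5} - 14 + \frac{49}{2}\right) = \left(-3\right) \frac{97}{10} = - \frac{291}{10}$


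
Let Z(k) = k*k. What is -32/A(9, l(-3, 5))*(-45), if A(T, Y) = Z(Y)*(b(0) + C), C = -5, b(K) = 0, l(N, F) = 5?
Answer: -288/25 ≈ -11.520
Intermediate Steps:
Z(k) = k²
A(T, Y) = -5*Y² (A(T, Y) = Y²*(0 - 5) = Y²*(-5) = -5*Y²)
-32/A(9, l(-3, 5))*(-45) = -32/((-5*5²))*(-45) = -32/((-5*25))*(-45) = -32/(-125)*(-45) = -32*(-1/125)*(-45) = (32/125)*(-45) = -288/25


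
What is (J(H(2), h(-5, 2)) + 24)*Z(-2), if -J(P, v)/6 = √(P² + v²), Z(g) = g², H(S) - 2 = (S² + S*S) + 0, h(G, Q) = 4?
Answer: 96 - 48*√29 ≈ -162.49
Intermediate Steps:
H(S) = 2 + 2*S² (H(S) = 2 + ((S² + S*S) + 0) = 2 + ((S² + S²) + 0) = 2 + (2*S² + 0) = 2 + 2*S²)
J(P, v) = -6*√(P² + v²)
(J(H(2), h(-5, 2)) + 24)*Z(-2) = (-6*√((2 + 2*2²)² + 4²) + 24)*(-2)² = (-6*√((2 + 2*4)² + 16) + 24)*4 = (-6*√((2 + 8)² + 16) + 24)*4 = (-6*√(10² + 16) + 24)*4 = (-6*√(100 + 16) + 24)*4 = (-12*√29 + 24)*4 = (24 - 12*√29)*4 = 96 - 48*√29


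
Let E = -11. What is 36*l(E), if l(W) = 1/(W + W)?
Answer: -18/11 ≈ -1.6364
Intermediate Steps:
l(W) = 1/(2*W)
36*l(E) = 36*((½)/(-11)) = 36*((½)*(-1/11)) = 36*(-1/22) = -18/11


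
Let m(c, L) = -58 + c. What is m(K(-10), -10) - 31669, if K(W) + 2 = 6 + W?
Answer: -31733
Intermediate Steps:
K(W) = 4 + W (K(W) = -2 + (6 + W) = 4 + W)
m(K(-10), -10) - 31669 = (-58 + (4 - 10)) - 31669 = (-58 - 6) - 31669 = -64 - 31669 = -31733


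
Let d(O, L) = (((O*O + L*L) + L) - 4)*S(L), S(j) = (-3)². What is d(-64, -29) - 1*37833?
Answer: 6303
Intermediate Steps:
S(j) = 9
d(O, L) = -36 + 9*L + 9*L² + 9*O² (d(O, L) = (((O*O + L*L) + L) - 4)*9 = (((O² + L²) + L) - 4)*9 = (((L² + O²) + L) - 4)*9 = ((L + L² + O²) - 4)*9 = (-4 + L + L² + O²)*9 = -36 + 9*L + 9*L² + 9*O²)
d(-64, -29) - 1*37833 = (-36 + 9*(-29) + 9*(-29)² + 9*(-64)²) - 1*37833 = (-36 - 261 + 9*841 + 9*4096) - 37833 = (-36 - 261 + 7569 + 36864) - 37833 = 44136 - 37833 = 6303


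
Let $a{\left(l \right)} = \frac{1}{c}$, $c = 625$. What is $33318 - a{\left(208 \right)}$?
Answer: $\frac{20823749}{625} \approx 33318.0$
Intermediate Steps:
$a{\left(l \right)} = \frac{1}{625}$
$33318 - a{\left(208 \right)} = 33318 - \frac{1}{625} = \frac{20823749}{625}$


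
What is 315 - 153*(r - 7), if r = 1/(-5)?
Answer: 7083/5 ≈ 1416.6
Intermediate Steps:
r = -⅕ ≈ -0.20000
315 - 153*(r - 7) = 315 - 153*(-⅕ - 7) = 315 - 153*(-36)/5 = 315 - 153*(-36/5) = 315 + 5508/5 = 7083/5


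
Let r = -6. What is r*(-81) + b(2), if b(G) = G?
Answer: 488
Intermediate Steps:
r*(-81) + b(2) = -6*(-81) + 2 = 486 + 2 = 488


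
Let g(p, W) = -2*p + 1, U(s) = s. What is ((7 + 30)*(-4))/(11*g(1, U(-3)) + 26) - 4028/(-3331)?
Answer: -432568/49965 ≈ -8.6574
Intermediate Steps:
g(p, W) = 1 - 2*p
((7 + 30)*(-4))/(11*g(1, U(-3)) + 26) - 4028/(-3331) = ((7 + 30)*(-4))/(11*(1 - 2*1) + 26) - 4028/(-3331) = (37*(-4))/(11*(1 - 2) + 26) - 4028*(-1/3331) = -148/(11*(-1) + 26) + 4028/3331 = -148/(-11 + 26) + 4028/3331 = -148/15 + 4028/3331 = -432568/49965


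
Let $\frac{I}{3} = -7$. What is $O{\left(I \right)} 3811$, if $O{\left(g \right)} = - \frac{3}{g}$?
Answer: $\frac{3811}{7} \approx 544.43$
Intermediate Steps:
$I = -21$ ($I = 3 \left(-7\right) = -21$)
$O{\left(I \right)} 3811 = - \frac{3}{-21} \cdot 3811 = \left(-3\right) \left(- \frac{1}{21}\right) 3811 = \frac{1}{7} \cdot 3811 = \frac{3811}{7}$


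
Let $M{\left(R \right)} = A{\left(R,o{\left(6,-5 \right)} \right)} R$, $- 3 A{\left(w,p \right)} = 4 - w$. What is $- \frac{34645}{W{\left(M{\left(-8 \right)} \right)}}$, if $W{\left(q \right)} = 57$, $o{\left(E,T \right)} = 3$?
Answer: $- \frac{34645}{57} \approx -607.81$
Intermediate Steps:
$A{\left(w,p \right)} = - \frac{4}{3} + \frac{w}{3}$ ($A{\left(w,p \right)} = - \frac{4 - w}{3} = - \frac{4}{3} + \frac{w}{3}$)
$M{\left(R \right)} = R \left(- \frac{4}{3} + \frac{R}{3}\right)$ ($M{\left(R \right)} = \left(- \frac{4}{3} + \frac{R}{3}\right) R = R \left(- \frac{4}{3} + \frac{R}{3}\right)$)
$- \frac{34645}{W{\left(M{\left(-8 \right)} \right)}} = - \frac{34645}{57}$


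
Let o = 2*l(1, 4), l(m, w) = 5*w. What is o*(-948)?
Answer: -37920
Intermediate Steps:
o = 40 (o = 2*(5*4) = 2*20 = 40)
o*(-948) = 40*(-948) = -37920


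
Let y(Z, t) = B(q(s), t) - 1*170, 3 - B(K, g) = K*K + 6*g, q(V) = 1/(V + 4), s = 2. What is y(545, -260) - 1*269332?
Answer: -9645805/36 ≈ -2.6794e+5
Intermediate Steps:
q(V) = 1/(4 + V)
B(K, g) = 3 - K² - 6*g (B(K, g) = 3 - (K*K + 6*g) = 3 - (K² + 6*g) = 3 + (-K² - 6*g) = 3 - K² - 6*g)
y(Z, t) = -6013/36 - 6*t (y(Z, t) = (3 - (1/(4 + 2))² - 6*t) - 1*170 = (3 - (1/6)² - 6*t) - 170 = (3 - (⅙)² - 6*t) - 170 = (3 - 1*1/36 - 6*t) - 170 = (3 - 1/36 - 6*t) - 170 = (107/36 - 6*t) - 170 = -6013/36 - 6*t)
y(545, -260) - 1*269332 = (-6013/36 - 6*(-260)) - 1*269332 = (-6013/36 + 1560) - 269332 = 50147/36 - 269332 = -9645805/36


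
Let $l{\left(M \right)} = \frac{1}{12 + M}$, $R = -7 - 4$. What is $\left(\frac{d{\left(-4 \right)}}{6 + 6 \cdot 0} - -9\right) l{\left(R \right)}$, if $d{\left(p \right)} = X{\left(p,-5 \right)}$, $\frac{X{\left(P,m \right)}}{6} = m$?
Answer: $4$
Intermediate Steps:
$X{\left(P,m \right)} = 6 m$
$d{\left(p \right)} = -30$ ($d{\left(p \right)} = 6 \left(-5\right) = -30$)
$R = -11$
$\left(\frac{d{\left(-4 \right)}}{6 + 6 \cdot 0} - -9\right) l{\left(R \right)} = \frac{- \frac{30}{6 + 6 \cdot 0} - -9}{12 - 11} = \frac{- \frac{30}{6 + 0} + 9}{1} = \left(- \frac{30}{6} + 9\right) 1 = \left(\left(-30\right) \frac{1}{6} + 9\right) 1 = \left(-5 + 9\right) 1 = 4 \cdot 1 = 4$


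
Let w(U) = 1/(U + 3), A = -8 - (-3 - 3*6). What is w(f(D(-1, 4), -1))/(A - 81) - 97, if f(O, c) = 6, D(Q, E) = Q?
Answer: -59365/612 ≈ -97.002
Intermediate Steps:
A = 13 (A = -8 - (-3 - 18) = -8 - 1*(-21) = -8 + 21 = 13)
w(U) = 1/(3 + U)
w(f(D(-1, 4), -1))/(A - 81) - 97 = 1/((3 + 6)*(13 - 81)) - 97 = 1/(9*(-68)) - 97 = (1/9)*(-1/68) - 97 = -1/612 - 97 = -59365/612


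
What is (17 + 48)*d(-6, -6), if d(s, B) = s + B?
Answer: -780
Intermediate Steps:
d(s, B) = B + s
(17 + 48)*d(-6, -6) = (17 + 48)*(-6 - 6) = 65*(-12) = -780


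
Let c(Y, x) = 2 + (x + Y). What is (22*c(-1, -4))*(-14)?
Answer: 924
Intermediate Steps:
c(Y, x) = 2 + Y + x (c(Y, x) = 2 + (Y + x) = 2 + Y + x)
(22*c(-1, -4))*(-14) = (22*(2 - 1 - 4))*(-14) = (22*(-3))*(-14) = -66*(-14) = 924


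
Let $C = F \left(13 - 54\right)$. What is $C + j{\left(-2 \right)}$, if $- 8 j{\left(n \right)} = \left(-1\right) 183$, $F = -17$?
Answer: $\frac{5759}{8} \approx 719.88$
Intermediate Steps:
$j{\left(n \right)} = \frac{183}{8}$ ($j{\left(n \right)} = - \frac{\left(-1\right) 183}{8} = \left(- \frac{1}{8}\right) \left(-183\right) = \frac{183}{8}$)
$C = 697$ ($C = - 17 \left(13 - 54\right) = \left(-17\right) \left(-41\right) = 697$)
$C + j{\left(-2 \right)} = 697 + \frac{183}{8} = \frac{5759}{8}$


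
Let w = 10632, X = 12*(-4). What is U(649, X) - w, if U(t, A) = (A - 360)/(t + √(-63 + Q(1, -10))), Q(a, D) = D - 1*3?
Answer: 48*(-443*√19 + 143762*I)/(-649*I + 2*√19) ≈ -10633.0 + 0.0084431*I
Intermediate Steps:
Q(a, D) = -3 + D (Q(a, D) = D - 3 = -3 + D)
X = -48
U(t, A) = (-360 + A)/(t + 2*I*√19) (U(t, A) = (A - 360)/(t + √(-63 + (-3 - 10))) = (-360 + A)/(t + √(-63 - 13)) = (-360 + A)/(t + √(-76)) = (-360 + A)/(t + 2*I*√19))
U(649, X) - w = (-360 - 48)/(649 + 2*I*√19) - 1*10632 = -408/(649 + 2*I*√19) - 10632 = -10632 - 408/(649 + 2*I*√19)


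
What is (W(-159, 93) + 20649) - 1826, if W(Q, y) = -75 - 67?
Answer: 18681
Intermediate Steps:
W(Q, y) = -142
(W(-159, 93) + 20649) - 1826 = (-142 + 20649) - 1826 = 20507 - 1826 = 18681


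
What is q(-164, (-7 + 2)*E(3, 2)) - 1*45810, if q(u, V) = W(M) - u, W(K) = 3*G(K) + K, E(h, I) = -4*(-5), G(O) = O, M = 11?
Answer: -45602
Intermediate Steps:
E(h, I) = 20
W(K) = 4*K (W(K) = 3*K + K = 4*K)
q(u, V) = 44 - u (q(u, V) = 4*11 - u = 44 - u)
q(-164, (-7 + 2)*E(3, 2)) - 1*45810 = (44 - 1*(-164)) - 1*45810 = (44 + 164) - 45810 = 208 - 45810 = -45602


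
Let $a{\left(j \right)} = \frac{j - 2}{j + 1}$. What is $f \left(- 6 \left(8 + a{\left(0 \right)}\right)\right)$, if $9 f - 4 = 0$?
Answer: $-16$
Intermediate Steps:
$a{\left(j \right)} = \frac{-2 + j}{1 + j}$
$f = \frac{4}{9}$ ($f = \frac{4}{9} + \frac{1}{9} \cdot 0 = \frac{4}{9} + 0 = \frac{4}{9} \approx 0.44444$)
$f \left(- 6 \left(8 + a{\left(0 \right)}\right)\right) = \frac{4 \left(- 6 \left(8 + \frac{-2 + 0}{1 + 0}\right)\right)}{9} = \frac{4 \left(- 6 \left(8 + 1^{-1} \left(-2\right)\right)\right)}{9} = \frac{4 \left(- 6 \left(8 + 1 \left(-2\right)\right)\right)}{9} = \frac{4 \left(- 6 \left(8 - 2\right)\right)}{9} = \frac{4 \left(\left(-6\right) 6\right)}{9} = \frac{4}{9} \left(-36\right) = -16$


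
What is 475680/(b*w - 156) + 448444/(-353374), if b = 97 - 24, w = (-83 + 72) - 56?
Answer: -12168302942/127391327 ≈ -95.519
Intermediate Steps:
w = -67 (w = -11 - 56 = -67)
b = 73
475680/(b*w - 156) + 448444/(-353374) = 475680/(73*(-67) - 156) + 448444/(-353374) = 475680/(-4891 - 156) + 448444*(-1/353374) = 475680/(-5047) - 224222/176687 = 475680*(-1/5047) - 224222/176687 = -475680/5047 - 224222/176687 = -12168302942/127391327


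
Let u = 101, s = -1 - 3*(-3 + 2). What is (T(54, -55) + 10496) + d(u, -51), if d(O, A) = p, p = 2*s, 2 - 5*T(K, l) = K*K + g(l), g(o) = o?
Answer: 49641/5 ≈ 9928.2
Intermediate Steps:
s = 2 (s = -1 - 3*(-1) = -1 - 1*(-3) = -1 + 3 = 2)
T(K, l) = ⅖ - l/5 - K²/5 (T(K, l) = ⅖ - (K*K + l)/5 = ⅖ - (K² + l)/5 = ⅖ - (l + K²)/5 = ⅖ + (-l/5 - K²/5) = ⅖ - l/5 - K²/5)
p = 4 (p = 2*2 = 4)
d(O, A) = 4
(T(54, -55) + 10496) + d(u, -51) = ((⅖ - ⅕*(-55) - ⅕*54²) + 10496) + 4 = ((⅖ + 11 - ⅕*2916) + 10496) + 4 = ((⅖ + 11 - 2916/5) + 10496) + 4 = (-2859/5 + 10496) + 4 = 49621/5 + 4 = 49641/5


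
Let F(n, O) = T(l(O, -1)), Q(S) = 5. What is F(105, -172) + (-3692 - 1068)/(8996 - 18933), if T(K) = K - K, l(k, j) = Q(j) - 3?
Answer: 4760/9937 ≈ 0.47902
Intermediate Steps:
l(k, j) = 2 (l(k, j) = 5 - 3 = 2)
T(K) = 0
F(n, O) = 0
F(105, -172) + (-3692 - 1068)/(8996 - 18933) = 0 + (-3692 - 1068)/(8996 - 18933) = 0 - 4760/(-9937) = 0 - 4760*(-1/9937) = 0 + 4760/9937 = 4760/9937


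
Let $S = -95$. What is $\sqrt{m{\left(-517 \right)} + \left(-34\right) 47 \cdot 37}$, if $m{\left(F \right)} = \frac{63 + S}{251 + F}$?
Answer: $\frac{i \sqrt{1045877686}}{133} \approx 243.16 i$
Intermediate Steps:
$m{\left(F \right)} = - \frac{32}{251 + F}$ ($m{\left(F \right)} = \frac{63 - 95}{251 + F} = - \frac{32}{251 + F}$)
$\sqrt{m{\left(-517 \right)} + \left(-34\right) 47 \cdot 37} = \sqrt{- \frac{32}{251 - 517} + \left(-34\right) 47 \cdot 37} = \sqrt{- \frac{32}{-266} - 59126} = \sqrt{\left(-32\right) \left(- \frac{1}{266}\right) - 59126} = \sqrt{\frac{16}{133} - 59126} = \sqrt{- \frac{7863742}{133}} = \frac{i \sqrt{1045877686}}{133}$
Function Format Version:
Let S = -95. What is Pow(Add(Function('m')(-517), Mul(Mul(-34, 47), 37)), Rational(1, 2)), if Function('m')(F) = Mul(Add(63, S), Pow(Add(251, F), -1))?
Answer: Mul(Rational(1, 133), I, Pow(1045877686, Rational(1, 2))) ≈ Mul(243.16, I)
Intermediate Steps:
Function('m')(F) = Mul(-32, Pow(Add(251, F), -1)) (Function('m')(F) = Mul(Add(63, -95), Pow(Add(251, F), -1)) = Mul(-32, Pow(Add(251, F), -1)))
Pow(Add(Function('m')(-517), Mul(Mul(-34, 47), 37)), Rational(1, 2)) = Pow(Add(Mul(-32, Pow(Add(251, -517), -1)), Mul(Mul(-34, 47), 37)), Rational(1, 2)) = Pow(Add(Mul(-32, Pow(-266, -1)), Mul(-1598, 37)), Rational(1, 2)) = Pow(Add(Mul(-32, Rational(-1, 266)), -59126), Rational(1, 2)) = Pow(Add(Rational(16, 133), -59126), Rational(1, 2)) = Pow(Rational(-7863742, 133), Rational(1, 2)) = Mul(Rational(1, 133), I, Pow(1045877686, Rational(1, 2)))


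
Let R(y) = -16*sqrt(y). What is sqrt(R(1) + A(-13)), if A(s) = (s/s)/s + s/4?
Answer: I*sqrt(13065)/26 ≈ 4.3962*I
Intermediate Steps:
A(s) = 1/s + s/4 (A(s) = 1/s + s*(1/4) = 1/s + s/4)
sqrt(R(1) + A(-13)) = sqrt(-16*sqrt(1) + (1/(-13) + (1/4)*(-13))) = sqrt(-16*1 + (-1/13 - 13/4)) = sqrt(-16 - 173/52) = sqrt(-1005/52) = I*sqrt(13065)/26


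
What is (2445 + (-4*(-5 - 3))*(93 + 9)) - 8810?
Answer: -3101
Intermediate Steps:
(2445 + (-4*(-5 - 3))*(93 + 9)) - 8810 = (2445 - 4*(-8)*102) - 8810 = (2445 + 32*102) - 8810 = (2445 + 3264) - 8810 = 5709 - 8810 = -3101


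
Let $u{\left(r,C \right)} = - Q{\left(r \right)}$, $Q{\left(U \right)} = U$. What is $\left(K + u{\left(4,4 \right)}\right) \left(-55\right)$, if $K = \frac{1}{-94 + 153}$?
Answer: $\frac{12925}{59} \approx 219.07$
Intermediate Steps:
$K = \frac{1}{59} \approx 0.016949$
$u{\left(r,C \right)} = - r$
$\left(K + u{\left(4,4 \right)}\right) \left(-55\right) = \left(\frac{1}{59} - 4\right) \left(-55\right) = \left(- \frac{235}{59}\right) \left(-55\right) = \frac{12925}{59}$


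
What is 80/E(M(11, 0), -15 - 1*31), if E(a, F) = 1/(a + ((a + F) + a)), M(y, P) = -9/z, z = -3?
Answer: -2960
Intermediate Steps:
M(y, P) = 3 (M(y, P) = -9/(-3) = -9*(-1/3) = 3)
E(a, F) = 1/(F + 3*a) (E(a, F) = 1/(a + ((F + a) + a)) = 1/(a + (F + 2*a)) = 1/(F + 3*a))
80/E(M(11, 0), -15 - 1*31) = 80/(1/((-15 - 1*31) + 3*3)) = 80/(1/((-15 - 31) + 9)) = 80/(1/(-46 + 9)) = 80/(1/(-37)) = 80/(-1/37) = 80*(-37) = -2960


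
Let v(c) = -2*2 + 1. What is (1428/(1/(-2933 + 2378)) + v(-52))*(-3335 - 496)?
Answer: 3036232233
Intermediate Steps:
v(c) = -3 (v(c) = -4 + 1 = -3)
(1428/(1/(-2933 + 2378)) + v(-52))*(-3335 - 496) = (1428/(1/(-2933 + 2378)) - 3)*(-3335 - 496) = (1428/(1/(-555)) - 3)*(-3831) = (1428/(-1/555) - 3)*(-3831) = (1428*(-555) - 3)*(-3831) = (-792540 - 3)*(-3831) = -792543*(-3831) = 3036232233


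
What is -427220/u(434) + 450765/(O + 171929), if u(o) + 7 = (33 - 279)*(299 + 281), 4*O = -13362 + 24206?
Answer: 27785601271/4983771536 ≈ 5.5752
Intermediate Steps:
O = 2711 (O = (-13362 + 24206)/4 = (¼)*10844 = 2711)
u(o) = -142687 (u(o) = -7 + (33 - 279)*(299 + 281) = -7 - 246*580 = -7 - 142680 = -142687)
-427220/u(434) + 450765/(O + 171929) = -427220/(-142687) + 450765/(2711 + 171929) = -427220*(-1/142687) + 450765/174640 = 427220/142687 + 450765*(1/174640) = 427220/142687 + 90153/34928 = 27785601271/4983771536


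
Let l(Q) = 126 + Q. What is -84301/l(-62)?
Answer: -84301/64 ≈ -1317.2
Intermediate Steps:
-84301/l(-62) = -84301/(126 - 62) = -84301/64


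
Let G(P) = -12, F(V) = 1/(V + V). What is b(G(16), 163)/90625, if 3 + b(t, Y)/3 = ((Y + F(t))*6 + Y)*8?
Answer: 27369/90625 ≈ 0.30200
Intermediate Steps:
F(V) = 1/(2*V)
b(t, Y) = -9 + 72/t + 168*Y (b(t, Y) = -9 + 3*(((Y + 1/(2*t))*6 + Y)*8) = -9 + 3*(((3/t + 6*Y) + Y)*8) = -9 + 3*((3/t + 7*Y)*8) = -9 + 3*(24/t + 56*Y) = -9 + (72/t + 168*Y) = -9 + 72/t + 168*Y)
b(G(16), 163)/90625 = (-9 + 72/(-12) + 168*163)/90625 = (-9 + 72*(-1/12) + 27384)*(1/90625) = (-9 - 6 + 27384)*(1/90625) = 27369*(1/90625) = 27369/90625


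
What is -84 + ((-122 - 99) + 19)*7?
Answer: -1498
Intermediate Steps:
-84 + ((-122 - 99) + 19)*7 = -84 + (-221 + 19)*7 = -84 - 202*7 = -84 - 1414 = -1498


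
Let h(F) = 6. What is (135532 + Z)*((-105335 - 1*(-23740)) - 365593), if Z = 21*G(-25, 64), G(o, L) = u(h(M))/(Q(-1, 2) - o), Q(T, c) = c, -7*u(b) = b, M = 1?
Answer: -181823957672/3 ≈ -6.0608e+10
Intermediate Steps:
u(b) = -b/7
G(o, L) = -6/(7*(2 - o)) (G(o, L) = (-⅐*6)/(2 - o) = -6/(7*(2 - o)))
Z = -⅔ (Z = 21*(6/(7*(-2 - 25))) = 21*((6/7)/(-27)) = 21*((6/7)*(-1/27)) = 21*(-2/63) = -⅔ ≈ -0.66667)
(135532 + Z)*((-105335 - 1*(-23740)) - 365593) = (135532 - ⅔)*((-105335 - 1*(-23740)) - 365593) = 406594*((-105335 + 23740) - 365593)/3 = 406594*(-81595 - 365593)/3 = (406594/3)*(-447188) = -181823957672/3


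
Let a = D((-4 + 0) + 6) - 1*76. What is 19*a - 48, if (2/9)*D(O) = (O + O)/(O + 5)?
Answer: -10102/7 ≈ -1443.1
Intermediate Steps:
D(O) = 9*O/(5 + O) (D(O) = 9*((O + O)/(O + 5))/2 = 9*((2*O)/(5 + O))/2 = 9*(2*O/(5 + O))/2 = 9*O/(5 + O))
a = -514/7 (a = 9*((-4 + 0) + 6)/(5 + ((-4 + 0) + 6)) - 1*76 = 9*(-4 + 6)/(5 + (-4 + 6)) - 76 = 9*2/(5 + 2) - 76 = 9*2/7 - 76 = 9*2*(⅐) - 76 = 18/7 - 76 = -514/7 ≈ -73.429)
19*a - 48 = 19*(-514/7) - 48 = -9766/7 - 48 = -10102/7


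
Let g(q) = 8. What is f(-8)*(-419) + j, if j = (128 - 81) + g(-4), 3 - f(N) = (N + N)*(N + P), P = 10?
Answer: -14610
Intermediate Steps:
f(N) = 3 - 2*N*(10 + N) (f(N) = 3 - (N + N)*(N + 10) = 3 - 2*N*(10 + N))
j = 55 (j = (128 - 81) + 8 = 47 + 8 = 55)
f(-8)*(-419) + j = (3 - 20*(-8) - 2*(-8)**2)*(-419) + 55 = (3 + 160 - 2*64)*(-419) + 55 = (3 + 160 - 128)*(-419) + 55 = 35*(-419) + 55 = -14665 + 55 = -14610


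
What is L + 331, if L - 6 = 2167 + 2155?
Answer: 4659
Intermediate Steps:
L = 4328 (L = 6 + (2167 + 2155) = 6 + 4322 = 4328)
L + 331 = 4328 + 331 = 4659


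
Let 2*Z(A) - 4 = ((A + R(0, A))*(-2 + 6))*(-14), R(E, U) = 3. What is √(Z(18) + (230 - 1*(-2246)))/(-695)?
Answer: -3*√210/695 ≈ -0.062553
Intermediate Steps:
Z(A) = -82 - 28*A (Z(A) = 2 + (((A + 3)*(-2 + 6))*(-14))/2 = 2 + (((3 + A)*4)*(-14))/2 = 2 + ((12 + 4*A)*(-14))/2 = 2 + (-168 - 56*A)/2 = 2 + (-84 - 28*A) = -82 - 28*A)
√(Z(18) + (230 - 1*(-2246)))/(-695) = √((-82 - 28*18) + (230 - 1*(-2246)))/(-695) = √((-82 - 504) + (230 + 2246))*(-1/695) = √(-586 + 2476)*(-1/695) = √1890*(-1/695) = (3*√210)*(-1/695) = -3*√210/695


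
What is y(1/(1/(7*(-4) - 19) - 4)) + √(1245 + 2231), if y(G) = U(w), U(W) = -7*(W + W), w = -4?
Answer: 56 + 2*√869 ≈ 114.96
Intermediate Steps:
U(W) = -14*W
y(G) = 56 (y(G) = -14*(-4) = 56)
y(1/(1/(7*(-4) - 19) - 4)) + √(1245 + 2231) = 56 + √(1245 + 2231) = 56 + √3476 = 56 + 2*√869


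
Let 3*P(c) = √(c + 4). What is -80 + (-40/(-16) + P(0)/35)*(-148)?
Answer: -47546/105 ≈ -452.82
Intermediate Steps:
P(c) = √(4 + c)/3 (P(c) = √(c + 4)/3 = √(4 + c)/3)
-80 + (-40/(-16) + P(0)/35)*(-148) = -80 + (-40/(-16) + (√(4 + 0)/3)/35)*(-148) = -80 + (-40*(-1/16) + (√4/3)*(1/35))*(-148) = -80 + (5/2 + ((⅓)*2)*(1/35))*(-148) = -80 + (5/2 + (⅔)*(1/35))*(-148) = -80 + (5/2 + 2/105)*(-148) = -80 + (529/210)*(-148) = -80 - 39146/105 = -47546/105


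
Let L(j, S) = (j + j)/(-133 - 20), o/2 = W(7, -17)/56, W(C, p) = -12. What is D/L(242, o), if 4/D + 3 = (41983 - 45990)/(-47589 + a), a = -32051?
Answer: 1107720/2584043 ≈ 0.42868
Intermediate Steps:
o = -3/7 (o = 2*(-12/56) = 2*(-12*1/56) = 2*(-3/14) = -3/7 ≈ -0.42857)
L(j, S) = -2*j/153 (L(j, S) = (2*j)/(-153) = (2*j)*(-1/153) = -2*j/153)
D = -318560/234913 (D = 4/(-3 + (41983 - 45990)/(-47589 - 32051)) = 4/(-3 - 4007/(-79640)) = 4/(-3 - 4007*(-1/79640)) = 4/(-3 + 4007/79640) = 4/(-234913/79640) = 4*(-79640/234913) = -318560/234913 ≈ -1.3561)
D/L(242, o) = -318560/(234913*((-2/153*242))) = -318560/(234913*(-484/153)) = -318560/234913*(-153/484) = 1107720/2584043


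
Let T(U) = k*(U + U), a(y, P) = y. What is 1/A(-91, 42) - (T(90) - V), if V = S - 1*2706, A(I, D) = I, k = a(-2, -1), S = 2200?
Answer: -13287/91 ≈ -146.01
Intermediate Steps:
k = -2
T(U) = -4*U (T(U) = -2*(U + U) = -4*U)
V = -506 (V = 2200 - 1*2706 = 2200 - 2706 = -506)
1/A(-91, 42) - (T(90) - V) = 1/(-91) - (-4*90 - 1*(-506)) = -1/91 - (-360 + 506) = -1/91 - 1*146 = -1/91 - 146 = -13287/91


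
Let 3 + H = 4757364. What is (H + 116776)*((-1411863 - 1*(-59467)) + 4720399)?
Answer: 16416108038411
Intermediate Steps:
H = 4757361 (H = -3 + 4757364 = 4757361)
(H + 116776)*((-1411863 - 1*(-59467)) + 4720399) = (4757361 + 116776)*((-1411863 - 1*(-59467)) + 4720399) = 4874137*((-1411863 + 59467) + 4720399) = 4874137*(-1352396 + 4720399) = 4874137*3368003 = 16416108038411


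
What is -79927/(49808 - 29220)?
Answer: -79927/20588 ≈ -3.8822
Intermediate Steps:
-79927/(49808 - 29220) = -79927/20588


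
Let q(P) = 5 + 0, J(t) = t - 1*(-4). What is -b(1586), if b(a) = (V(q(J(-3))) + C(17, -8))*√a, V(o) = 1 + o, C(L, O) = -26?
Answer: 20*√1586 ≈ 796.49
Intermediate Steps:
J(t) = 4 + t (J(t) = t + 4 = 4 + t)
q(P) = 5
b(a) = -20*√a (b(a) = ((1 + 5) - 26)*√a = (6 - 26)*√a = -20*√a)
-b(1586) = -(-20)*√1586 = 20*√1586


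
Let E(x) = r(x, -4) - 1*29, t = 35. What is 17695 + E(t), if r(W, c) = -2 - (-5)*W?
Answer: 17839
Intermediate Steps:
r(W, c) = -2 + 5*W
E(x) = -31 + 5*x (E(x) = (-2 + 5*x) - 1*29 = (-2 + 5*x) - 29 = -31 + 5*x)
17695 + E(t) = 17695 + (-31 + 5*35) = 17695 + (-31 + 175) = 17695 + 144 = 17839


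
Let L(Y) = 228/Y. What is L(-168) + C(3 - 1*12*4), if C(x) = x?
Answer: -649/14 ≈ -46.357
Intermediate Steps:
L(-168) + C(3 - 1*12*4) = 228/(-168) + (3 - 1*12*4) = 228*(-1/168) + (3 - 12*4) = -19/14 + (3 - 48) = -19/14 - 45 = -649/14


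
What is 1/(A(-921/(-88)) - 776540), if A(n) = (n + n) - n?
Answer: -88/68334599 ≈ -1.2878e-6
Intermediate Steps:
A(n) = n (A(n) = 2*n - n = n)
1/(A(-921/(-88)) - 776540) = 1/(-921/(-88) - 776540) = 1/(-921*(-1/88) - 776540) = 1/(921/88 - 776540) = 1/(-68334599/88) = -88/68334599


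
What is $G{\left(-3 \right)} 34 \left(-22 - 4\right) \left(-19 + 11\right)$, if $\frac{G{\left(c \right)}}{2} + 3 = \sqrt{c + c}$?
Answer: $-42432 + 14144 i \sqrt{6} \approx -42432.0 + 34646.0 i$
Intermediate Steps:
$G{\left(c \right)} = -6 + 2 \sqrt{2} \sqrt{c}$ ($G{\left(c \right)} = -6 + 2 \sqrt{c + c} = -6 + 2 \sqrt{2 c} = -6 + 2 \sqrt{2} \sqrt{c}$)
$G{\left(-3 \right)} 34 \left(-22 - 4\right) \left(-19 + 11\right) = \left(-6 + 2 \sqrt{2} \sqrt{-3}\right) 34 \left(-22 - 4\right) \left(-19 + 11\right) = \left(-6 + 2 \sqrt{2} i \sqrt{3}\right) 34 \left(\left(-26\right) \left(-8\right)\right) = \left(-6 + 2 i \sqrt{6}\right) 34 \cdot 208 = \left(-204 + 68 i \sqrt{6}\right) 208 = -42432 + 14144 i \sqrt{6}$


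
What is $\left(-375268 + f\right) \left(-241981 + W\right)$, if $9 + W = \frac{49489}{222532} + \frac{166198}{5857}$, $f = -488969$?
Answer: $\frac{272550286173737033187}{1303369924} \approx 2.0911 \cdot 10^{11}$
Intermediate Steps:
$W = \frac{25543901093}{1303369924}$ ($W = -9 + \left(\frac{49489}{222532} + \frac{166198}{5857}\right) = -9 + \frac{37274230409}{1303369924} = \frac{25543901093}{1303369924} \approx 19.598$)
$\left(-375268 + f\right) \left(-241981 + W\right) = \left(-375268 - 488969\right) \left(-241981 + \frac{25543901093}{1303369924}\right) = \left(-864237\right) \left(- \frac{315365213678351}{1303369924}\right) = \frac{272550286173737033187}{1303369924}$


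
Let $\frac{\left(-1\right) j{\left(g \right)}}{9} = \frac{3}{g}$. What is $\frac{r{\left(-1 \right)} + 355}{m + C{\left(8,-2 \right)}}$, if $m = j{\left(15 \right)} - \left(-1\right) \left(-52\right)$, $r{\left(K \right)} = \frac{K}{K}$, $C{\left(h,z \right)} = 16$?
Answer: $- \frac{1780}{189} \approx -9.418$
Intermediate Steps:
$r{\left(K \right)} = 1$
$j{\left(g \right)} = - \frac{27}{g}$ ($j{\left(g \right)} = - 9 \frac{3}{g} = - \frac{27}{g}$)
$m = - \frac{269}{5}$ ($m = - \frac{27}{15} - \left(-1\right) \left(-52\right) = \left(-27\right) \frac{1}{15} - 52 = - \frac{9}{5} - 52 = - \frac{269}{5} \approx -53.8$)
$\frac{r{\left(-1 \right)} + 355}{m + C{\left(8,-2 \right)}} = \frac{1 + 355}{- \frac{269}{5} + 16} = \frac{356}{- \frac{189}{5}} = 356 \left(- \frac{5}{189}\right) = - \frac{1780}{189}$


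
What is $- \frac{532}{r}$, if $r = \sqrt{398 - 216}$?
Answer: $- \frac{38 \sqrt{182}}{13} \approx -39.434$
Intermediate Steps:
$r = \sqrt{182} \approx 13.491$
$- \frac{532}{r} = - \frac{532}{\sqrt{182}} = - 532 \frac{\sqrt{182}}{182} = - \frac{38 \sqrt{182}}{13}$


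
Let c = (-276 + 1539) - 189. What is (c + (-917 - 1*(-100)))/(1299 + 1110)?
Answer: 257/2409 ≈ 0.10668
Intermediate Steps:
c = 1074 (c = 1263 - 189 = 1074)
(c + (-917 - 1*(-100)))/(1299 + 1110) = (1074 + (-917 - 1*(-100)))/(1299 + 1110) = (1074 + (-917 + 100))/2409 = (1074 - 817)*(1/2409) = 257*(1/2409) = 257/2409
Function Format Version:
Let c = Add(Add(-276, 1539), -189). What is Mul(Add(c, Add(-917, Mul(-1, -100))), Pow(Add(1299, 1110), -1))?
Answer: Rational(257, 2409) ≈ 0.10668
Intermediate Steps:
c = 1074 (c = Add(1263, -189) = 1074)
Mul(Add(c, Add(-917, Mul(-1, -100))), Pow(Add(1299, 1110), -1)) = Mul(Add(1074, Add(-917, Mul(-1, -100))), Pow(Add(1299, 1110), -1)) = Mul(Add(1074, Add(-917, 100)), Pow(2409, -1)) = Mul(Add(1074, -817), Rational(1, 2409)) = Mul(257, Rational(1, 2409)) = Rational(257, 2409)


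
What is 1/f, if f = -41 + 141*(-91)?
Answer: -1/12872 ≈ -7.7688e-5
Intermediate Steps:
f = -12872 (f = -41 - 12831 = -12872)
1/f = 1/(-12872) = -1/12872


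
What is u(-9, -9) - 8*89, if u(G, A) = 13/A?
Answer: -6421/9 ≈ -713.44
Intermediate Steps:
u(-9, -9) - 8*89 = 13/(-9) - 8*89 = 13*(-⅑) - 712 = -13/9 - 712 = -6421/9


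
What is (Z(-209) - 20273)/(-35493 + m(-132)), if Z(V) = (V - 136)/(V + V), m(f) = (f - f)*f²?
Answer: 8473769/14836074 ≈ 0.57116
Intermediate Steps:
m(f) = 0 (m(f) = 0*f² = 0)
Z(V) = (-136 + V)/(2*V) (Z(V) = (-136 + V)/((2*V)) = (-136 + V)*(1/(2*V)) = (-136 + V)/(2*V))
(Z(-209) - 20273)/(-35493 + m(-132)) = ((½)*(-136 - 209)/(-209) - 20273)/(-35493 + 0) = ((½)*(-1/209)*(-345) - 20273)/(-35493) = (345/418 - 20273)*(-1/35493) = -8473769/418*(-1/35493) = 8473769/14836074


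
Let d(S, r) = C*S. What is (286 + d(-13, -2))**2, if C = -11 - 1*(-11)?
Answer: 81796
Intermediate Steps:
C = 0 (C = -11 + 11 = 0)
d(S, r) = 0 (d(S, r) = 0*S = 0)
(286 + d(-13, -2))**2 = (286 + 0)**2 = 286**2 = 81796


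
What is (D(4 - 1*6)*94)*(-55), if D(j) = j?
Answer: 10340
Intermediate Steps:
(D(4 - 1*6)*94)*(-55) = ((4 - 1*6)*94)*(-55) = ((4 - 6)*94)*(-55) = -2*94*(-55) = -188*(-55) = 10340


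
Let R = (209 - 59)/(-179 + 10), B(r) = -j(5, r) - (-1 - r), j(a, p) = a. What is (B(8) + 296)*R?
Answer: -45000/169 ≈ -266.27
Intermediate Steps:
B(r) = -4 + r (B(r) = -1*5 - (-1 - r) = -5 + (1 + r) = -4 + r)
R = -150/169 (R = 150/(-169) = 150*(-1/169) = -150/169 ≈ -0.88757)
(B(8) + 296)*R = ((-4 + 8) + 296)*(-150/169) = (4 + 296)*(-150/169) = 300*(-150/169) = -45000/169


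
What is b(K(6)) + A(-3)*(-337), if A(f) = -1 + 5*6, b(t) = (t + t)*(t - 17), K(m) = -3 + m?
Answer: -9857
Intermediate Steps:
b(t) = 2*t*(-17 + t) (b(t) = (2*t)*(-17 + t) = 2*t*(-17 + t))
A(f) = 29 (A(f) = -1 + 30 = 29)
b(K(6)) + A(-3)*(-337) = 2*(-3 + 6)*(-17 + (-3 + 6)) + 29*(-337) = 2*3*(-17 + 3) - 9773 = 2*3*(-14) - 9773 = -84 - 9773 = -9857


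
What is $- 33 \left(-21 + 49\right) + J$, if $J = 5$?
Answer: $-919$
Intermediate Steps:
$- 33 \left(-21 + 49\right) + J = - 33 \left(-21 + 49\right) + 5 = \left(-33\right) 28 + 5 = -924 + 5 = -919$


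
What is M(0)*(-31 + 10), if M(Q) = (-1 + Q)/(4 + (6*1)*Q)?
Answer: 21/4 ≈ 5.2500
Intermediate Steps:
M(Q) = (-1 + Q)/(4 + 6*Q)
M(0)*(-31 + 10) = ((-1 + 0)/(2*(2 + 3*0)))*(-31 + 10) = ((1/2)*(-1)/(2 + 0))*(-21) = ((1/2)*(-1)/2)*(-21) = ((1/2)*(1/2)*(-1))*(-21) = -1/4*(-21) = 21/4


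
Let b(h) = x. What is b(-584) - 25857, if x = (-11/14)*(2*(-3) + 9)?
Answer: -362031/14 ≈ -25859.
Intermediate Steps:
x = -33/14 (x = (-11*1/14)*(-6 + 9) = -11/14*3 = -33/14 ≈ -2.3571)
b(h) = -33/14
b(-584) - 25857 = -33/14 - 25857 = -362031/14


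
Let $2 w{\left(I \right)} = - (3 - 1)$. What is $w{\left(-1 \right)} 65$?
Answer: $-65$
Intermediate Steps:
$w{\left(I \right)} = -1$ ($w{\left(I \right)} = \frac{\left(-1\right) \left(3 - 1\right)}{2} = \frac{\left(-1\right) 2}{2} = \frac{1}{2} \left(-2\right) = -1$)
$w{\left(-1 \right)} 65 = \left(-1\right) 65 = -65$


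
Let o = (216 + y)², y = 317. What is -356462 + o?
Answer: -72373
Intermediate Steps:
o = 284089 (o = (216 + 317)² = 533² = 284089)
-356462 + o = -356462 + 284089 = -72373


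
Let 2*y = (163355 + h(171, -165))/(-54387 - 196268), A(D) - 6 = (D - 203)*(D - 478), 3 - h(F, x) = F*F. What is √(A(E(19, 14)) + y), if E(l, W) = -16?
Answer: √27189849954097930/501310 ≈ 328.93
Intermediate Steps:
h(F, x) = 3 - F² (h(F, x) = 3 - F*F = 3 - F²)
A(D) = 6 + (-478 + D)*(-203 + D) (A(D) = 6 + (D - 203)*(D - 478) = 6 + (-203 + D)*(-478 + D) = 6 + (-478 + D)*(-203 + D))
y = -134117/501310 (y = ((163355 + (3 - 1*171²))/(-54387 - 196268))/2 = ((163355 + (3 - 1*29241))/(-250655))/2 = ((163355 + (3 - 29241))*(-1/250655))/2 = ((163355 - 29238)*(-1/250655))/2 = (134117*(-1/250655))/2 = (½)*(-134117/250655) = -134117/501310 ≈ -0.26753)
√(A(E(19, 14)) + y) = √((97040 + (-16)² - 681*(-16)) - 134117/501310) = √((97040 + 256 + 10896) - 134117/501310) = √(108192 - 134117/501310) = √(54237597403/501310) = √27189849954097930/501310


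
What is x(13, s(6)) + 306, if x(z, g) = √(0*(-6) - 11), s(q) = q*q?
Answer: 306 + I*√11 ≈ 306.0 + 3.3166*I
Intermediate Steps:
s(q) = q²
x(z, g) = I*√11 (x(z, g) = √(0 - 11) = √(-11) = I*√11)
x(13, s(6)) + 306 = I*√11 + 306 = 306 + I*√11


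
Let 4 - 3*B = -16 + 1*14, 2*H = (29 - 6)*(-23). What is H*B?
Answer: -529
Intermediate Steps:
H = -529/2 (H = ((29 - 6)*(-23))/2 = (23*(-23))/2 = (½)*(-529) = -529/2 ≈ -264.50)
B = 2 (B = 4/3 - (-16 + 1*14)/3 = 4/3 - (-16 + 14)/3 = 4/3 - ⅓*(-2) = 4/3 + ⅔ = 2)
H*B = -529/2*2 = -529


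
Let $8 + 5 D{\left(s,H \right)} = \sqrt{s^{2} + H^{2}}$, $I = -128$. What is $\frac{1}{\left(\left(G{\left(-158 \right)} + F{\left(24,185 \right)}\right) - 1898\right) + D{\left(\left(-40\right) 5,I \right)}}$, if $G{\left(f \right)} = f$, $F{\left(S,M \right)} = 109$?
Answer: $- \frac{9743}{18973933} - \frac{8 \sqrt{881}}{18973933} \approx -0.00052601$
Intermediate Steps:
$D{\left(s,H \right)} = - \frac{8}{5} + \frac{\sqrt{H^{2} + s^{2}}}{5}$ ($D{\left(s,H \right)} = - \frac{8}{5} + \frac{\sqrt{s^{2} + H^{2}}}{5} = - \frac{8}{5} + \frac{\sqrt{H^{2} + s^{2}}}{5}$)
$\frac{1}{\left(\left(G{\left(-158 \right)} + F{\left(24,185 \right)}\right) - 1898\right) + D{\left(\left(-40\right) 5,I \right)}} = \frac{1}{\left(\left(-158 + 109\right) - 1898\right) - \left(\frac{8}{5} - \frac{\sqrt{\left(-128\right)^{2} + \left(\left(-40\right) 5\right)^{2}}}{5}\right)} = \frac{1}{\left(-49 - 1898\right) - \left(\frac{8}{5} - \frac{\sqrt{16384 + \left(-200\right)^{2}}}{5}\right)} = \frac{1}{-1947 - \left(\frac{8}{5} - \frac{\sqrt{16384 + 40000}}{5}\right)} = \frac{1}{-1947 - \left(\frac{8}{5} - \frac{\sqrt{56384}}{5}\right)} = \frac{1}{-1947 - \left(\frac{8}{5} - \frac{8 \sqrt{881}}{5}\right)} = \frac{1}{- \frac{9743}{5} + \frac{8 \sqrt{881}}{5}}$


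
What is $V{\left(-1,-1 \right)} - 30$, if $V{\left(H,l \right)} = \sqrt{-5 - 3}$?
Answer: $-30 + 2 i \sqrt{2} \approx -30.0 + 2.8284 i$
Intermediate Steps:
$V{\left(H,l \right)} = 2 i \sqrt{2}$ ($V{\left(H,l \right)} = \sqrt{-8} = 2 i \sqrt{2}$)
$V{\left(-1,-1 \right)} - 30 = 2 i \sqrt{2} - 30 = -30 + 2 i \sqrt{2}$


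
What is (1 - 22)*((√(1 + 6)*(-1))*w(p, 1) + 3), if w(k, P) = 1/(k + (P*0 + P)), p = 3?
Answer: -63 + 21*√7/4 ≈ -49.110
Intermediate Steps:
w(k, P) = 1/(P + k) (w(k, P) = 1/(k + (0 + P)) = 1/(k + P) = 1/(P + k))
(1 - 22)*((√(1 + 6)*(-1))*w(p, 1) + 3) = (1 - 22)*((√(1 + 6)*(-1))/(1 + 3) + 3) = -21*((√7*(-1))/4 + 3) = -21*(-√7*(¼) + 3) = -21*(-√7/4 + 3) = -21*(3 - √7/4) = -63 + 21*√7/4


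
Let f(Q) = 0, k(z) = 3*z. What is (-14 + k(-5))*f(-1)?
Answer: 0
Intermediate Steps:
(-14 + k(-5))*f(-1) = (-14 + 3*(-5))*0 = (-14 - 15)*0 = -29*0 = 0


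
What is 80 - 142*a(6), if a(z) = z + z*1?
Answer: -1624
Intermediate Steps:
a(z) = 2*z (a(z) = z + z = 2*z)
80 - 142*a(6) = 80 - 284*6 = 80 - 142*12 = 80 - 1704 = -1624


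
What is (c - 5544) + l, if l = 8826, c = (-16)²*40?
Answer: 13522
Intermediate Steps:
c = 10240 (c = 256*40 = 10240)
(c - 5544) + l = (10240 - 5544) + 8826 = 4696 + 8826 = 13522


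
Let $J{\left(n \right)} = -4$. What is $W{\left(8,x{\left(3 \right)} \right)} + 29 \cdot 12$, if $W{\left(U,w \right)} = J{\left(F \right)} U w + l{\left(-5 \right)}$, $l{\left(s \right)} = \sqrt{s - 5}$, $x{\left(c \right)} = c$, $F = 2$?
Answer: $252 + i \sqrt{10} \approx 252.0 + 3.1623 i$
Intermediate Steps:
$l{\left(s \right)} = \sqrt{-5 + s}$
$W{\left(U,w \right)} = i \sqrt{10} - 4 U w$ ($W{\left(U,w \right)} = - 4 U w + \sqrt{-5 - 5} = - 4 U w + \sqrt{-10} = - 4 U w + i \sqrt{10} = i \sqrt{10} - 4 U w$)
$W{\left(8,x{\left(3 \right)} \right)} + 29 \cdot 12 = \left(i \sqrt{10} - 32 \cdot 3\right) + 29 \cdot 12 = \left(i \sqrt{10} - 96\right) + 348 = \left(-96 + i \sqrt{10}\right) + 348 = 252 + i \sqrt{10}$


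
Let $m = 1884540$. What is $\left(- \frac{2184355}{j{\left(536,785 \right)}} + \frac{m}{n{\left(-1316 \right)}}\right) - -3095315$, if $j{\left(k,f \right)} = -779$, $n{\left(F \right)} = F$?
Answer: $\frac{113379002185}{36613} \approx 3.0967 \cdot 10^{6}$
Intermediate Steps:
$\left(- \frac{2184355}{j{\left(536,785 \right)}} + \frac{m}{n{\left(-1316 \right)}}\right) - -3095315 = \left(- \frac{2184355}{-779} + \frac{1884540}{-1316}\right) - -3095315 = \left(\left(-2184355\right) \left(- \frac{1}{779}\right) + 1884540 \left(- \frac{1}{1316}\right)\right) + 3095315 = \left(\frac{2184355}{779} - \frac{67305}{47}\right) + 3095315 = \frac{50234090}{36613} + 3095315 = \frac{113379002185}{36613}$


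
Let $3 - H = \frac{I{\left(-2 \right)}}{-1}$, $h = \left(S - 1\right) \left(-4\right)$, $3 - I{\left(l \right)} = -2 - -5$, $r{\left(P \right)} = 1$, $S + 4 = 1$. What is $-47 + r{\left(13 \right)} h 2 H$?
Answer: $49$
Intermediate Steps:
$S = -3$ ($S = -4 + 1 = -3$)
$I{\left(l \right)} = 0$ ($I{\left(l \right)} = 3 - \left(-2 - -5\right) = 3 - \left(-2 + 5\right) = 3 - 3 = 0$)
$h = 16$ ($h = \left(-3 - 1\right) \left(-4\right) = \left(-4\right) \left(-4\right) = 16$)
$H = 3$ ($H = 3 - \frac{0}{-1} = 3 - 0 \left(-1\right) = 3 - 0 = 3 + 0 = 3$)
$-47 + r{\left(13 \right)} h 2 H = -47 + 1 \cdot 16 \cdot 2 \cdot 3 = -47 + 1 \cdot 32 \cdot 3 = -47 + 1 \cdot 96 = -47 + 96 = 49$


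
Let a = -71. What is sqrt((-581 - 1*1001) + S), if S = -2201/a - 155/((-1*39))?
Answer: I*sqrt(2353026)/39 ≈ 39.332*I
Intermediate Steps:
S = 1364/39 (S = -2201/(-71) - 155/((-1*39)) = -2201*(-1/71) - 155/(-39) = 31 - 155*(-1/39) = 31 + 155/39 = 1364/39 ≈ 34.974)
sqrt((-581 - 1*1001) + S) = sqrt((-581 - 1*1001) + 1364/39) = sqrt((-581 - 1001) + 1364/39) = sqrt(-1582 + 1364/39) = sqrt(-60334/39) = I*sqrt(2353026)/39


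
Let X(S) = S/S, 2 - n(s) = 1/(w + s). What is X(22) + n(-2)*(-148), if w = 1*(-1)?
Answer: -1033/3 ≈ -344.33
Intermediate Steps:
w = -1
n(s) = 2 - 1/(-1 + s)
X(S) = 1
X(22) + n(-2)*(-148) = 1 + ((-3 + 2*(-2))/(-1 - 2))*(-148) = 1 + ((-3 - 4)/(-3))*(-148) = 1 - ⅓*(-7)*(-148) = 1 + (7/3)*(-148) = 1 - 1036/3 = -1033/3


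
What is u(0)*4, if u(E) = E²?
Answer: 0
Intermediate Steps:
u(0)*4 = 0²*4 = 0*4 = 0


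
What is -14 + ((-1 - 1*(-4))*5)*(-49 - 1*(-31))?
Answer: -284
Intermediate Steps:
-14 + ((-1 - 1*(-4))*5)*(-49 - 1*(-31)) = -14 + ((-1 + 4)*5)*(-49 + 31) = -14 + (3*5)*(-18) = -14 + 15*(-18) = -14 - 270 = -284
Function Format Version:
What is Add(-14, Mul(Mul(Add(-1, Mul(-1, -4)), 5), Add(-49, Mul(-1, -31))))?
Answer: -284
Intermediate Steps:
Add(-14, Mul(Mul(Add(-1, Mul(-1, -4)), 5), Add(-49, Mul(-1, -31)))) = Add(-14, Mul(Mul(Add(-1, 4), 5), Add(-49, 31))) = Add(-14, Mul(Mul(3, 5), -18)) = Add(-14, Mul(15, -18)) = Add(-14, -270) = -284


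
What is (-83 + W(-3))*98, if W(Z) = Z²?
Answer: -7252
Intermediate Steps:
(-83 + W(-3))*98 = (-83 + (-3)²)*98 = (-83 + 9)*98 = -74*98 = -7252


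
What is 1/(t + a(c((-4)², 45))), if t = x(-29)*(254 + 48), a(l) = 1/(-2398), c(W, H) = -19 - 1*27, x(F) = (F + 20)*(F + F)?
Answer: 2398/378030311 ≈ 6.3434e-6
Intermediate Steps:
x(F) = 2*F*(20 + F) (x(F) = (20 + F)*(2*F) = 2*F*(20 + F))
c(W, H) = -46 (c(W, H) = -19 - 27 = -46)
a(l) = -1/2398
t = 157644 (t = (2*(-29)*(20 - 29))*(254 + 48) = (2*(-29)*(-9))*302 = 522*302 = 157644)
1/(t + a(c((-4)², 45))) = 1/(157644 - 1/2398) = 1/(378030311/2398) = 2398/378030311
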